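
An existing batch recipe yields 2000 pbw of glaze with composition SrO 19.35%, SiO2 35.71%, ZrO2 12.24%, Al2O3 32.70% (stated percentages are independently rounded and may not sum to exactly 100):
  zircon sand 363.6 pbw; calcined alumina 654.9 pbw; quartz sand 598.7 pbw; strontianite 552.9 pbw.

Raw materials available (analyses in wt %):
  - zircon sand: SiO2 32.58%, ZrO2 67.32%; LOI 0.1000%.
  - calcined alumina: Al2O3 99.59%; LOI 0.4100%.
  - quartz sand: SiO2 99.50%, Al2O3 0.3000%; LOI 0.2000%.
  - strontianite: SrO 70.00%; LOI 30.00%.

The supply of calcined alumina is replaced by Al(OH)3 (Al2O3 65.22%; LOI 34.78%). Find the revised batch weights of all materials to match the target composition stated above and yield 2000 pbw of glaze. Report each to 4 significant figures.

Revised batch per 2000 pbw glaze:
  zircon sand: 363.6 pbw
  Al(OH)3: 1000 pbw
  quartz sand: 598.7 pbw
  strontianite: 552.9 pbw
Total batch = 2515 pbw; LOI loss = 515.2 pbw

Every computation runs at full precision at every stage. Intermediates are displayed (rounded to four significant figures) alongside each step. Every reported result is rounded exactly once — derived quantities are re-derived at full precision (yield, net glass mass, four oxide percentages, totals, LOI) using the weight values for 2000 pbw of glass precisely as stated by the question or the answer.
Oxide mass targets, per 2000 pbw glaze:
  SrO: 19.35% × 2000 = 387.0 pbw
  SiO2: 35.71% × 2000 = 714.2 pbw
  ZrO2: 12.24% × 2000 = 244.8 pbw
  Al2O3: 32.70% × 2000 = 654.0 pbw
Mass-balance tally per oxide applying the batch weights above, under the basis named above (target by target, the sums agree net of answer rounding effects):
  SrO: 552.9·0.7000 = 387.0 pbw (target 387.0 pbw)
  SiO2: 363.6·0.3258 + 598.7·0.9950 = 714.2 pbw (target 714.2 pbw)
  ZrO2: 363.6·0.6732 = 244.8 pbw (target 244.8 pbw)
  Al2O3: 1000·0.6522 + 598.7·0.003000 = 654.0 pbw (target 654.0 pbw)
Mass balance on the glass: total batch − LOI = 2000 pbw (the targets, summed, come to 2000 pbw; basis as stated: 2000 pbw — gaps are rounding artifacts).
Adding the batch up: Σ batch = 2515 pbw; Σ batch·LOI gives LOI loss = 515.2 pbw; yield: glass divided by total = 79.52%.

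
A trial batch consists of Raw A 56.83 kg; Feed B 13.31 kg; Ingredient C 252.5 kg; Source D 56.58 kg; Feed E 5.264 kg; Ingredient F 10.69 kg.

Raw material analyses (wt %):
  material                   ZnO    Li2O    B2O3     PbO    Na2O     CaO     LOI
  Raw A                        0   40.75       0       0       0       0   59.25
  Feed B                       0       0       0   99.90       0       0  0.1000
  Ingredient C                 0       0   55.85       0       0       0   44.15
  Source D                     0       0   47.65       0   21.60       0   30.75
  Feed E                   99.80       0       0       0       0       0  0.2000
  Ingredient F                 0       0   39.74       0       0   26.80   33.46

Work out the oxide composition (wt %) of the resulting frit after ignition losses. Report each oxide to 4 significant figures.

The intermediate values appear, rounded to 4 significant figures, on the page — all arithmetic maintains exact precision from first step to last; exactly one rounding goes into each reported number — derived quantities, including yield, totals, six oxide percentages, LOI, glass mass, are carried using the weight values for 229.0 kg of glass at exact precision precisely as stated by the problem or the answer.
Oxide-by-oxide delivered mass:
  ZnO: 5.264·0.9980 = 5.253 kg
  Li2O: 56.83·0.4075 = 23.16 kg
  B2O3: 252.5·0.5585 + 56.58·0.4765 + 10.69·0.3974 = 172.2 kg
  PbO: 13.31·0.9990 = 13.30 kg
  Na2O: 56.58·0.2160 = 12.22 kg
  CaO: 10.69·0.2680 = 2.865 kg
LOI: 56.83·0.5925 + 13.31·0.001000 + 252.5·0.4415 + 56.58·0.3075 + 5.264·0.002000 + 10.69·0.3346 = 166.1 kg
Glass mass = batch − LOI = 395.2 − 166.1 = 229.0 kg (consistent with Σ oxide mass)
wt % = oxide mass / glass mass × 100

Glass mass = 229.0 kg (batch 395.2 − LOI 166.1).
Composition: ZnO 2.294%, Li2O 10.11%, B2O3 75.20%, PbO 5.806%, Na2O 5.336%, CaO 1.251%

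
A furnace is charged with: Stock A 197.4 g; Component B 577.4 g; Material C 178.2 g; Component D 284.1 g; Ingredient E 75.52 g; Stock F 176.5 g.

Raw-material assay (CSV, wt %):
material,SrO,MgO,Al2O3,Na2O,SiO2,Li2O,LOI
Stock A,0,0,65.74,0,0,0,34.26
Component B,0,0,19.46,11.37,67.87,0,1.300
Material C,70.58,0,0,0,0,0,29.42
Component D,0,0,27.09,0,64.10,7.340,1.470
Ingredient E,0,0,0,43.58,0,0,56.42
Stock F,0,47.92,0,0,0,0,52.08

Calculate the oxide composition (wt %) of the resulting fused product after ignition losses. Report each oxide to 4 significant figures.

Glass mass = 1223 g (batch 1489 − LOI 266.3).
Composition: SrO 10.29%, MgO 6.917%, Al2O3 26.09%, Na2O 8.060%, SiO2 46.94%, Li2O 1.705%

The intermediate values appear rounded off to 4 significant digits on the page. Exact precision is kept in all steps; each reported figure carries a single rounding. Derived quantities, which include the six compositions, net glass mass, totals, the yield, LOI, are recomputed in full float precision, as set out in the problem or the answer, from the batch weights on 1223 g of glass.
What the batch supplies per oxide:
  SrO: 178.2·0.7058 = 125.8 g
  MgO: 176.5·0.4792 = 84.58 g
  Al2O3: 197.4·0.6574 + 577.4·0.1946 + 284.1·0.2709 = 319.1 g
  Na2O: 577.4·0.1137 + 75.52·0.4358 = 98.56 g
  SiO2: 577.4·0.6787 + 284.1·0.6410 = 574.0 g
  Li2O: 284.1·0.07340 = 20.85 g
LOI: 197.4·0.3426 + 577.4·0.01300 + 178.2·0.2942 + 284.1·0.01470 + 75.52·0.5642 + 176.5·0.5208 = 266.3 g
Glass mass = batch − LOI = 1489 − 266.3 = 1223 g (the oxide masses sum to this)
wt % = oxide mass / glass mass × 100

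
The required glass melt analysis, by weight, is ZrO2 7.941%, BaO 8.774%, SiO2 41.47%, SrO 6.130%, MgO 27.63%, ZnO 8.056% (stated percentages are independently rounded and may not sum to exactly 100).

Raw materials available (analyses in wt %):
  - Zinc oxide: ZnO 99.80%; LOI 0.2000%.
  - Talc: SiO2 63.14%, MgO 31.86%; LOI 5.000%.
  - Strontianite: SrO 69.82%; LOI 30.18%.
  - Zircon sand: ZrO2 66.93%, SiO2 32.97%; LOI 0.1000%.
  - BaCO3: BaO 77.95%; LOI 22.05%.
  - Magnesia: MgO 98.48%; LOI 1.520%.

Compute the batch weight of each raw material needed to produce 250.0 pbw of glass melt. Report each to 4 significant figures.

Intermediates appear, rounded to 4 significant digits, alongside each step. All arithmetic carries exact precision through every step — a single rounding completes each reported figure; derived quantities are re-derived in exact precision (six oxide percentages, LOI, yield, the totals, glass mass) starting from the weights per 250.0 pbw of glass, as quoted within the problem or the answer.
Target masses of each oxide per 250.0 pbw glass melt:
  ZrO2: 7.941% × 250.0 = 19.85 pbw
  BaO: 8.774% × 250.0 = 21.94 pbw
  SiO2: 41.47% × 250.0 = 103.7 pbw
  SrO: 6.130% × 250.0 = 15.32 pbw
  MgO: 27.63% × 250.0 = 69.08 pbw
  ZnO: 8.056% × 250.0 = 20.14 pbw
A balance pass over the oxides, with the batch weights as given, on the stated basis (summed amounts equal target values once rounding is allowed for):
  ZrO2: 29.66·0.6693 = 19.85 pbw (target 19.85 pbw)
  BaO: 28.14·0.7795 = 21.94 pbw (target 21.94 pbw)
  SiO2: 148.7·0.6314 + 29.66·0.3297 = 103.7 pbw (target 103.7 pbw)
  SrO: 21.95·0.6982 = 15.33 pbw (target 15.32 pbw)
  MgO: 148.7·0.3186 + 22.03·0.9848 = 69.07 pbw (target 69.08 pbw)
  ZnO: 20.18·0.9980 = 20.14 pbw (target 20.14 pbw)
Glass-mass sanity pass: total charge less LOI = 250.0 pbw (per-oxide target masses sum to 250.0 pbw; with the basis standing at 250.0 pbw — any gap is answer rounding).
Batch grand total — Σ batch = 270.7 pbw; loss to ignition Σ batch·LOI = 20.67 pbw; the yield ratio, glass ÷ batch: 92.36%.

Batch per 250.0 pbw glass melt:
  Zinc oxide: 20.18 pbw
  Talc: 148.7 pbw
  Strontianite: 21.95 pbw
  Zircon sand: 29.66 pbw
  BaCO3: 28.14 pbw
  Magnesia: 22.03 pbw
Total batch = 270.7 pbw; LOI loss = 20.67 pbw; yield = 92.36%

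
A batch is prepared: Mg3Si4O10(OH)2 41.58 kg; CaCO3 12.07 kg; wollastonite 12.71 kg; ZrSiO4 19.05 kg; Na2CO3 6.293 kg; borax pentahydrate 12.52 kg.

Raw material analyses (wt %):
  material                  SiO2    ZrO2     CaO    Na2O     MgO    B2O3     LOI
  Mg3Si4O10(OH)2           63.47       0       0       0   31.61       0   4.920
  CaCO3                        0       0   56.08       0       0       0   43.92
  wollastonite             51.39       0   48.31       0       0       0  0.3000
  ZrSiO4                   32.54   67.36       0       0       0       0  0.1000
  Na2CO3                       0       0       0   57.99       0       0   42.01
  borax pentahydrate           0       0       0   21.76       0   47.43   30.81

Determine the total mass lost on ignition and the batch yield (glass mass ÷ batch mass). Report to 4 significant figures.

The intermediate values appear, rounded to 4 significant digits, across the worked steps. Each numeric step carries full precision from first step to last. Each reported number takes a single rounding — the derived quantities, including LOI, glass mass, yield, the six compositions, totals, are rebuilt starting from the weights at 90.32 kg of glass at full float precision as set out in either problem or answer.
Loss on ignition, line by line:
  Mg3Si4O10(OH)2: 41.58 × 0.04920 = 2.046 kg
  CaCO3: 12.07 × 0.4392 = 5.301 kg
  wollastonite: 12.71 × 0.003000 = 0.03813 kg
  ZrSiO4: 19.05 × 0.001000 = 0.01905 kg
  Na2CO3: 6.293 × 0.4201 = 2.644 kg
  borax pentahydrate: 12.52 × 0.3081 = 3.857 kg
Total LOI = 13.91 kg
Glass = batch − LOI = 104.2 − 13.91 = 90.32 kg

LOI loss = 13.91 kg; glass = 90.32 kg; yield = 86.66%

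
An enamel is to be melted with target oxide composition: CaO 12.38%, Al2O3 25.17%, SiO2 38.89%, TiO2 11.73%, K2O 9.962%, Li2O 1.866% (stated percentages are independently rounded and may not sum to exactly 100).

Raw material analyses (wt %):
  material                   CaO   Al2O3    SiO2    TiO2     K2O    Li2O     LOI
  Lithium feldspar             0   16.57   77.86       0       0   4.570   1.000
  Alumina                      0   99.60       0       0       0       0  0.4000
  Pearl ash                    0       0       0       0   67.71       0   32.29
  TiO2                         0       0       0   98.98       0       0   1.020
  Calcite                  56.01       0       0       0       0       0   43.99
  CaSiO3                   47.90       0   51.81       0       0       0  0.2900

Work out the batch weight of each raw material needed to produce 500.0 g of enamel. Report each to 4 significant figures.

In-progress results are displayed, with 4-significant-digit rounding, alongside each step — every computation runs at full precision through every step — every reported value is rounded only once — the derived quantities are rebuilt from the weighed amounts for 500.0 g of glass in full float precision (glass mass, six oxide percentages, the totals, the yield, LOI), exactly as printed in the problem or the answer.
The oxide mass targets at 500.0 g enamel:
  CaO: 12.38% × 500.0 = 61.90 g
  Al2O3: 25.17% × 500.0 = 125.8 g
  SiO2: 38.89% × 500.0 = 194.4 g
  TiO2: 11.73% × 500.0 = 58.65 g
  K2O: 9.962% × 500.0 = 49.81 g
  Li2O: 1.866% × 500.0 = 9.330 g
Oxide-by-oxide audit working from each reported weight, relative to the basis at hand (target by target, the sums agree given rounding of the digits):
  CaO: 51.93·0.5601 + 68.51·0.4790 = 61.90 g (target 61.90 g)
  Al2O3: 204.2·0.1657 + 92.39·0.9960 = 125.9 g (target 125.8 g)
  SiO2: 204.2·0.7786 + 68.51·0.5181 = 194.5 g (target 194.4 g)
  TiO2: 59.25·0.9898 = 58.65 g (target 58.65 g)
  K2O: 73.56·0.6771 = 49.81 g (target 49.81 g)
  Li2O: 204.2·0.04570 = 9.332 g (target 9.330 g)
Glass-mass closure: total batch − LOI = 500.0 g (per-oxide target masses sum to 500.0 g; with the basis standing at 500.0 g — deltas are rounding alone).
Whole-batch sum: Σ batch = 549.8 g; LOI removed, Σ of batch·LOI: 49.81 g; the yield ratio, glass ÷ batch: 90.94%.

Batch per 500.0 g enamel:
  Lithium feldspar: 204.2 g
  Alumina: 92.39 g
  Pearl ash: 73.56 g
  TiO2: 59.25 g
  Calcite: 51.93 g
  CaSiO3: 68.51 g
Total batch = 549.8 g; LOI loss = 49.81 g; yield = 90.94%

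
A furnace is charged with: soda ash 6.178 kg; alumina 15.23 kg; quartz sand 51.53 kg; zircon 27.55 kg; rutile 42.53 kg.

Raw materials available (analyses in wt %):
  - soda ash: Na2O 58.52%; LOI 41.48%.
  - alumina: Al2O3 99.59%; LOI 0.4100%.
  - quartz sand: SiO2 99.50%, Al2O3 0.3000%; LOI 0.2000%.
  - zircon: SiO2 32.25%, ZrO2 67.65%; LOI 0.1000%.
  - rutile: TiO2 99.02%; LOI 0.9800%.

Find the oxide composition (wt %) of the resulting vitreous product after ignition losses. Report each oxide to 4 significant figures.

Glass mass = 139.8 kg (batch 143.0 − LOI 3.172).
Composition: Na2O 2.585%, TiO2 30.11%, SiO2 43.02%, Al2O3 10.96%, ZrO2 13.33%

The whole derivation maintains full float precision at all times; intermediates are displayed (rounded to 4 significant figures) when written out. Each reported figure carries a single rounding. Derived quantities (LOI, five oxide percentages, the totals, net glass mass, yield) are computed from the batch weights on 139.8 kg of glass at full precision precisely as stated by the problem or the answer.
What the batch supplies per oxide:
  Na2O: 6.178·0.5852 = 3.615 kg
  TiO2: 42.53·0.9902 = 42.11 kg
  SiO2: 51.53·0.9950 + 27.55·0.3225 = 60.16 kg
  Al2O3: 15.23·0.9959 + 51.53·0.003000 = 15.32 kg
  ZrO2: 27.55·0.6765 = 18.64 kg
LOI: 6.178·0.4148 + 15.23·0.004100 + 51.53·0.002000 + 27.55·0.001000 + 42.53·0.009800 = 3.172 kg
Glass mass = batch − LOI = 143.0 − 3.172 = 139.8 kg (consistent with Σ oxide mass)
each oxide over glass, ×100, is wt %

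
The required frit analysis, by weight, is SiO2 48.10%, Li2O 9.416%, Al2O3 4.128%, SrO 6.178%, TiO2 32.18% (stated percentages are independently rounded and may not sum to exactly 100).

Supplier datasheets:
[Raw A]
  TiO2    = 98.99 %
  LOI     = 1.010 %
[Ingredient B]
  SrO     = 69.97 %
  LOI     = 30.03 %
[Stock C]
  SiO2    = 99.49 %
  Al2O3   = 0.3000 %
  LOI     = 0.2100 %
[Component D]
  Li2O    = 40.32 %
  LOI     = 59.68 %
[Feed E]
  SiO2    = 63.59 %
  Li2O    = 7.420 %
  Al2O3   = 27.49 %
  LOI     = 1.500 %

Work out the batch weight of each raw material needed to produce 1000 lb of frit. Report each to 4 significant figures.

Batch per 1000 lb frit:
  Raw A: 325.1 lb
  Ingredient B: 88.29 lb
  Stock C: 390.2 lb
  Component D: 206.7 lb
  Feed E: 145.9 lb
Total batch = 1156 lb; LOI loss = 156.2 lb; yield = 86.49%

The intermediate values are rounded to four significant figures as shown; every computation runs at full float precision end to end; each reported value carries a single rounding. Derived quantities are rebuilt using the weight values per 1000 lb of glass in full float precision (LOI, the totals, the yield, the five compositions, glass mass) exactly as printed in question or answer.
Per-oxide target masses for 1000 lb frit:
  SiO2: 48.10% × 1000 = 481.0 lb
  Li2O: 9.416% × 1000 = 94.16 lb
  Al2O3: 4.128% × 1000 = 41.28 lb
  SrO: 6.178% × 1000 = 61.78 lb
  TiO2: 32.18% × 1000 = 321.8 lb
Checking each oxide sum using the reported weights, for the quoted basis mass (each sum matches its target mass up to rounding of the answer):
  SiO2: 390.2·0.9949 + 145.9·0.6359 = 481.0 lb (target 481.0 lb)
  Li2O: 206.7·0.4032 + 145.9·0.07420 = 94.17 lb (target 94.16 lb)
  Al2O3: 390.2·0.003000 + 145.9·0.2749 = 41.28 lb (target 41.28 lb)
  SrO: 88.29·0.6997 = 61.78 lb (target 61.78 lb)
  TiO2: 325.1·0.9899 = 321.8 lb (target 321.8 lb)
Glass-mass bookkeeping: the batch minus its LOI: 1000 lb (per-oxide target masses sum to 1000 lb; stated basis 1000 lb — gaps are rounding artifacts).
Summing the batch: Σ batch = 1156 lb; the LOI term Σ batch·LOI equals 156.2 lb; yield: glass divided by total = 86.49%.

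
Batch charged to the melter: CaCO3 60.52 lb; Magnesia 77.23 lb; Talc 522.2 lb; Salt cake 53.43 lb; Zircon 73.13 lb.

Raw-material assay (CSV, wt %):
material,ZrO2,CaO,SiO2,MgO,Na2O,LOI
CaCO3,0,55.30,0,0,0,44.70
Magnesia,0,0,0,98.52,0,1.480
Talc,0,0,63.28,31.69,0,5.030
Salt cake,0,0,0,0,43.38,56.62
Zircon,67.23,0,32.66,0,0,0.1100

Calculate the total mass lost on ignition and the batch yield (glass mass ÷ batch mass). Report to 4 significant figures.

All internal work holds full float precision in every operation — the intermediate values appear rounded to 4 significant figures when written out. A single rounding yields each reported value — derived quantities are computed in full precision (the totals, glass mass, ignition loss, yield, the five compositions) from the weighed amounts for 701.7 lb of glass as they appear in problem or answer.
Ignition loss by material:
  CaCO3: 60.52 × 0.4470 = 27.05 lb
  Magnesia: 77.23 × 0.01480 = 1.143 lb
  Talc: 522.2 × 0.05030 = 26.27 lb
  Salt cake: 53.43 × 0.5662 = 30.25 lb
  Zircon: 73.13 × 0.001100 = 0.08044 lb
Total LOI = 84.79 lb
Glass = batch − LOI = 786.5 − 84.79 = 701.7 lb

LOI loss = 84.79 lb; glass = 701.7 lb; yield = 89.22%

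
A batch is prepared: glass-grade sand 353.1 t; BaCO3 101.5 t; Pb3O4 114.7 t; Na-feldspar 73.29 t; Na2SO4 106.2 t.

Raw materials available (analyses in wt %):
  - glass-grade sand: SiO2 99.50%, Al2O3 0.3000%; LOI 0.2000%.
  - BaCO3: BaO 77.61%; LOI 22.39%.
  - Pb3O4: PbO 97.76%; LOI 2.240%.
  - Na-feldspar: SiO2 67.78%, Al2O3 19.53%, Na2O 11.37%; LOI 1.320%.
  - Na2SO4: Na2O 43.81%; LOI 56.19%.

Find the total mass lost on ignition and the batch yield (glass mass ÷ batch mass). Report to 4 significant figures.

LOI loss = 86.64 t; glass = 662.1 t; yield = 88.43%

Mid-chain values appear, rounded to 4 significant digits, across the worked steps; the whole derivation keeps full precision in every operation; every reported result is rounded just once. All derived quantities, which include LOI, glass mass, the totals, the five compositions, the yield, are carried at full precision, as written in question or answer, from the batch weights at 662.1 t of glass.
Material-by-material LOI:
  glass-grade sand: 353.1 × 0.002000 = 0.7062 t
  BaCO3: 101.5 × 0.2239 = 22.73 t
  Pb3O4: 114.7 × 0.02240 = 2.569 t
  Na-feldspar: 73.29 × 0.01320 = 0.9674 t
  Na2SO4: 106.2 × 0.5619 = 59.67 t
Total LOI = 86.64 t
Glass = batch − LOI = 748.8 − 86.64 = 662.1 t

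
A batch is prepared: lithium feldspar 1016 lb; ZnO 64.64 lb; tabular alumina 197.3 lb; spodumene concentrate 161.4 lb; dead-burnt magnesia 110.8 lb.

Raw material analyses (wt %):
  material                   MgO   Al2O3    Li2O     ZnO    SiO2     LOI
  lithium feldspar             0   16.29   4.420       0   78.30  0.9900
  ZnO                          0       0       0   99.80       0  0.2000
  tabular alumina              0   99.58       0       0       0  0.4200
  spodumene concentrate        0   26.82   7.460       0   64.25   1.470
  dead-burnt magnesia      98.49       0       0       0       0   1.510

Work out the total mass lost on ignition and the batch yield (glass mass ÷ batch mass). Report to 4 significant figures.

All internal work holds exact precision through the solve. Mid-chain values appear, rounded to 4 significant digits, between the steps — each reported number is rounded exactly once — derived quantities (totals, yield, net glass mass, LOI, five oxide percentages) are computed at full precision from the batch weights for 1535 lb of glass as written in problem or answer.
Loss on ignition, line by line:
  lithium feldspar: 1016 × 0.009900 = 10.06 lb
  ZnO: 64.64 × 0.002000 = 0.1293 lb
  tabular alumina: 197.3 × 0.004200 = 0.8287 lb
  spodumene concentrate: 161.4 × 0.01470 = 2.373 lb
  dead-burnt magnesia: 110.8 × 0.01510 = 1.673 lb
Total LOI = 15.06 lb
Glass = batch − LOI = 1550 − 15.06 = 1535 lb

LOI loss = 15.06 lb; glass = 1535 lb; yield = 99.03%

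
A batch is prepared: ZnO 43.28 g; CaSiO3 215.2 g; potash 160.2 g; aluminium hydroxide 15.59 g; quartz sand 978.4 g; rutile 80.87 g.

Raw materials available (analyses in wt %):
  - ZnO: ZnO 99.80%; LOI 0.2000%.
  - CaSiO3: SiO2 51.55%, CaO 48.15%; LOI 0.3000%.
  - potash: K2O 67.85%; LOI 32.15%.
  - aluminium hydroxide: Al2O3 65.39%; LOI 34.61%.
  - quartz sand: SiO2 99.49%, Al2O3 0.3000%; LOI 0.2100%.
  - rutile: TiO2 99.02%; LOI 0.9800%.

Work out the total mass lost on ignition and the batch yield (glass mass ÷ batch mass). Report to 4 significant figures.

All internal work keeps full precision from first step to last — rounding to 4 significant digits applies to every mid-chain value as printed — exactly one rounding lands on every reported result; all derived quantities are rebuilt at full precision (the six compositions, ignition loss, net glass mass, totals, yield) starting from the weights per 1433 g of glass as they appear in question or answer.
Each material's LOI contribution:
  ZnO: 43.28 × 0.002000 = 0.08656 g
  CaSiO3: 215.2 × 0.003000 = 0.6456 g
  potash: 160.2 × 0.3215 = 51.50 g
  aluminium hydroxide: 15.59 × 0.3461 = 5.396 g
  quartz sand: 978.4 × 0.002100 = 2.055 g
  rutile: 80.87 × 0.009800 = 0.7925 g
Total LOI = 60.48 g
Glass = batch − LOI = 1494 − 60.48 = 1433 g

LOI loss = 60.48 g; glass = 1433 g; yield = 95.95%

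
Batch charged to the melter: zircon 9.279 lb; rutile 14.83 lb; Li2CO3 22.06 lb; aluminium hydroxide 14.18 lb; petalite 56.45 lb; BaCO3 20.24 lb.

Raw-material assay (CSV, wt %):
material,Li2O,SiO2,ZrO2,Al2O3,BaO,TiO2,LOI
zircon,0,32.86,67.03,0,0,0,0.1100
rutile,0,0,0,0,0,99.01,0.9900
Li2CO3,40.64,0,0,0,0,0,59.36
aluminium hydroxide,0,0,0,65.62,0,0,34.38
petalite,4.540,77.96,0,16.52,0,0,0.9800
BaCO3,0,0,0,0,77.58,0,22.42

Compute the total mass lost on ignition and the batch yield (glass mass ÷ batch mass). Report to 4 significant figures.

LOI loss = 23.22 lb; glass = 113.8 lb; yield = 83.06%

Every computation carries full float precision from start to finish. Intermediates appear rounded to four significant digits on the page — each reported result carries a single rounding; derived quantities are computed in full precision (ignition loss, the totals, net glass mass, the six compositions, the yield) starting from the weights per 113.8 lb of glass, as quoted within the problem or answer text.
Per-material ignition loss:
  zircon: 9.279 × 0.001100 = 0.01021 lb
  rutile: 14.83 × 0.009900 = 0.1468 lb
  Li2CO3: 22.06 × 0.5936 = 13.09 lb
  aluminium hydroxide: 14.18 × 0.3438 = 4.875 lb
  petalite: 56.45 × 0.009800 = 0.5532 lb
  BaCO3: 20.24 × 0.2242 = 4.538 lb
Total LOI = 23.22 lb
Glass = batch − LOI = 137.0 − 23.22 = 113.8 lb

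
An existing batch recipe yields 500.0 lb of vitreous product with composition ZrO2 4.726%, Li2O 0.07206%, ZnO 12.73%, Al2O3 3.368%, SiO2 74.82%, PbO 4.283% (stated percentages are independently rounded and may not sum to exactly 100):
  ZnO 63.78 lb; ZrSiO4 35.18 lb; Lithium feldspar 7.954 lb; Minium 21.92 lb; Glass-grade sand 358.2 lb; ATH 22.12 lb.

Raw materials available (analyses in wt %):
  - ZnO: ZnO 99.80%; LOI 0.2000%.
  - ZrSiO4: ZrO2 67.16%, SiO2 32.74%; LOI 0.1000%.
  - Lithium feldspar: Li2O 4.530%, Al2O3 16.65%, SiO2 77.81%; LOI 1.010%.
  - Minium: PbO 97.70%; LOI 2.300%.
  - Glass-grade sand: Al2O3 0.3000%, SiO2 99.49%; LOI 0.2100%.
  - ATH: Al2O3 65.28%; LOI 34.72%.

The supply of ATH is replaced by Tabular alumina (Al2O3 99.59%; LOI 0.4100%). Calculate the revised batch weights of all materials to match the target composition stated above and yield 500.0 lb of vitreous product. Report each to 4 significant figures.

Each numeric step keeps full precision end to end — working values appear with 4-significant-digit rounding when written out; a single rounding completes every reported number; all derived quantities (the totals, ignition loss, six oxide percentages, the yield, glass mass) are computed in full float precision from the batch weights for 500.0 lb of glass, as given in either problem or answer.
Oxide mass targets, per 500.0 lb vitreous product:
  ZrO2: 4.726% × 500.0 = 23.63 lb
  Li2O: 0.07206% × 500.0 = 0.3603 lb
  ZnO: 12.73% × 500.0 = 63.65 lb
  Al2O3: 3.368% × 500.0 = 16.84 lb
  SiO2: 74.82% × 500.0 = 374.1 lb
  PbO: 4.283% × 500.0 = 21.42 lb
Mass-balance tally per oxide applying the batch weights above, against the basis in use (every target is met by its sum net of answer rounding effects):
  ZrO2: 35.18·0.6716 = 23.63 lb (target 23.63 lb)
  Li2O: 7.954·0.04530 = 0.3603 lb (target 0.3603 lb)
  ZnO: 63.78·0.9980 = 63.65 lb (target 63.65 lb)
  Al2O3: 7.954·0.1665 + 358.2·0.003000 + 14.50·0.9959 = 16.84 lb (target 16.84 lb)
  SiO2: 35.18·0.3274 + 7.954·0.7781 + 358.2·0.9949 = 374.1 lb (target 374.1 lb)
  PbO: 21.92·0.9770 = 21.42 lb (target 21.42 lb)
The glass-mass cross-check: total charge less LOI = 500.0 lb (oxide target masses add up to 500.0 lb; stated basis 500.0 lb — any gap is answer rounding).
Batch grand total — Σ batch = 501.5 lb; LOI removed, Σ of batch·LOI: 1.559 lb; yield: glass divided by total = 99.69%.

Revised batch per 500.0 lb vitreous product:
  ZnO: 63.78 lb
  ZrSiO4: 35.18 lb
  Lithium feldspar: 7.954 lb
  Minium: 21.92 lb
  Glass-grade sand: 358.2 lb
  Tabular alumina: 14.50 lb
Total batch = 501.5 lb; LOI loss = 1.559 lb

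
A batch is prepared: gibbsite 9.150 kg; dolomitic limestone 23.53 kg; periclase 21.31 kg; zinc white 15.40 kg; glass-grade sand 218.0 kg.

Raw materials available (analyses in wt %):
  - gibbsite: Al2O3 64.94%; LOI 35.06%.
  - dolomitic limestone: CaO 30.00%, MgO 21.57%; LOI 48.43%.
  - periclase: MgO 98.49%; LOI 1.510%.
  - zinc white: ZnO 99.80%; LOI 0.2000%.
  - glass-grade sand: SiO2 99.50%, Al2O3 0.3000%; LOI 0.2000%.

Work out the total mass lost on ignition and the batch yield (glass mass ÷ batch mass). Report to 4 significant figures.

All arithmetic carries full precision end to end; values along the way are displayed rounded off to 4 significant figures across the worked steps; every reported value is rounded just once; derived quantities are computed from the batch weights at 272.0 kg of glass in full precision (the totals, net glass mass, the yield, ignition loss, the five compositions) as given in either problem or answer.
Per-material ignition loss:
  gibbsite: 9.150 × 0.3506 = 3.208 kg
  dolomitic limestone: 23.53 × 0.4843 = 11.40 kg
  periclase: 21.31 × 0.01510 = 0.3218 kg
  zinc white: 15.40 × 0.002000 = 0.03080 kg
  glass-grade sand: 218.0 × 0.002000 = 0.4360 kg
Total LOI = 15.39 kg
Glass = batch − LOI = 287.4 − 15.39 = 272.0 kg

LOI loss = 15.39 kg; glass = 272.0 kg; yield = 94.64%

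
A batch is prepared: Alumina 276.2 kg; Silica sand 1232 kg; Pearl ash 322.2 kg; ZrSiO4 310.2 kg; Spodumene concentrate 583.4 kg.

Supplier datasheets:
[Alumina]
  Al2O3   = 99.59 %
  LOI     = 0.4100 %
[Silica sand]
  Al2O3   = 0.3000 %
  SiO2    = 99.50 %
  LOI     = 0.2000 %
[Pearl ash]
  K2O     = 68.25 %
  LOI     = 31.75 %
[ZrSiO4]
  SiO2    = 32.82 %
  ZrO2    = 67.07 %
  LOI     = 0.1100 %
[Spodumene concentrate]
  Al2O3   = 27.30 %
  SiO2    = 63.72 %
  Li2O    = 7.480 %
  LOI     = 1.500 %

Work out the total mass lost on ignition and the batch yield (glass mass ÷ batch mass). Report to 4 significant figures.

Every computation carries full precision in every operation. In-progress results appear rounded off to 4 significant figures in the working — a single rounding finalizes each reported number; all derived quantities (yield, glass mass, ignition loss, five oxide percentages, totals) are re-derived in full float precision using the weight values per 2609 kg of glass, exactly as printed in problem or answer.
Ignition loss by material:
  Alumina: 276.2 × 0.004100 = 1.132 kg
  Silica sand: 1232 × 0.002000 = 2.464 kg
  Pearl ash: 322.2 × 0.3175 = 102.3 kg
  ZrSiO4: 310.2 × 0.001100 = 0.3412 kg
  Spodumene concentrate: 583.4 × 0.01500 = 8.751 kg
Total LOI = 115.0 kg
Glass = batch − LOI = 2724 − 115.0 = 2609 kg

LOI loss = 115.0 kg; glass = 2609 kg; yield = 95.78%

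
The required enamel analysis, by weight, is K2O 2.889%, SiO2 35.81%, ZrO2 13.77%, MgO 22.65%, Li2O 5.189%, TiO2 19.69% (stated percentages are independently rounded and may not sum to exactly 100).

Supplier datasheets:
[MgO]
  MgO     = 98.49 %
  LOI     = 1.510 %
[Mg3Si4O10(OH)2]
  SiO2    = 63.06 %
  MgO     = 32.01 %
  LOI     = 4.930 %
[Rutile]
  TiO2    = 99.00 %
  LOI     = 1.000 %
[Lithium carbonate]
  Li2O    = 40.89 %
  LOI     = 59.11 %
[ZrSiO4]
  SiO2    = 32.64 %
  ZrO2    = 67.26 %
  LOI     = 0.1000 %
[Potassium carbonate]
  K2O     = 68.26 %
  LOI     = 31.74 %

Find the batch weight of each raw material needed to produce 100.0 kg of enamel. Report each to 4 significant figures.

The intermediate values are shown rounded off to 4 significant figures in the printout — every computation maintains exact precision in all steps. A single rounding produces every reported figure — the derived quantities (yield, six oxide percentages, ignition loss, totals, glass mass) are recomputed at full float precision using the weight values per 100.0 kg of glass, as given in either problem or answer.
Oxide-by-oxide targets in 100.0 kg enamel:
  K2O: 2.889% × 100.0 = 2.889 kg
  SiO2: 35.81% × 100.0 = 35.81 kg
  ZrO2: 13.77% × 100.0 = 13.77 kg
  MgO: 22.65% × 100.0 = 22.65 kg
  Li2O: 5.189% × 100.0 = 5.189 kg
  TiO2: 19.69% × 100.0 = 19.69 kg
A balance pass over the oxides, from the weights as reported, on the stated basis (each sum matches its target mass within answer rounding):
  K2O: 4.232·0.6826 = 2.889 kg (target 2.889 kg)
  SiO2: 46.19·0.6306 + 20.47·0.3264 = 35.81 kg (target 35.81 kg)
  ZrO2: 20.47·0.6726 = 13.77 kg (target 13.77 kg)
  MgO: 7.985·0.9849 + 46.19·0.3201 = 22.65 kg (target 22.65 kg)
  Li2O: 12.69·0.4089 = 5.189 kg (target 5.189 kg)
  TiO2: 19.89·0.9900 = 19.69 kg (target 19.69 kg)
Consistency of the glass mass: batch Σ − ignition loss = 100.0 kg (oxide target masses add up to 100.0 kg; against the stated basis, 100.0 kg — a pure rounding effect).
Total batch = Σ batch = 111.5 kg; Σ batch·LOI gives LOI loss = 11.46 kg; the yield ratio, glass ÷ batch: 89.72%.

Batch per 100.0 kg enamel:
  MgO: 7.985 kg
  Mg3Si4O10(OH)2: 46.19 kg
  Rutile: 19.89 kg
  Lithium carbonate: 12.69 kg
  ZrSiO4: 20.47 kg
  Potassium carbonate: 4.232 kg
Total batch = 111.5 kg; LOI loss = 11.46 kg; yield = 89.72%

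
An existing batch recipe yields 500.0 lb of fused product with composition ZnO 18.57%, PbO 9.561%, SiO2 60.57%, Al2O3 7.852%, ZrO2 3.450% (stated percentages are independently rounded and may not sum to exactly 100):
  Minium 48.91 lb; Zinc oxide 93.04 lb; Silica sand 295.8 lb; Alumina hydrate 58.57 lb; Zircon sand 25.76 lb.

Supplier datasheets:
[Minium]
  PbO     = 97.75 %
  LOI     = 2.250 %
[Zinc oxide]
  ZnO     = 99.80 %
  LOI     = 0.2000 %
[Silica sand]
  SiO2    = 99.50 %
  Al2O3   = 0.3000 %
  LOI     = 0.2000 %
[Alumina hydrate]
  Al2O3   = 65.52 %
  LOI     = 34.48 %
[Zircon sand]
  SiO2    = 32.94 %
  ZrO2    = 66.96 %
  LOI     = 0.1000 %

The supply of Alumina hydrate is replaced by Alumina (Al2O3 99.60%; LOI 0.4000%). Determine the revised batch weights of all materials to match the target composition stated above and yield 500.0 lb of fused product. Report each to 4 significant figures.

Revised batch per 500.0 lb fused product:
  Minium: 48.91 lb
  Zinc oxide: 93.04 lb
  Silica sand: 295.8 lb
  Alumina: 38.53 lb
  Zircon sand: 25.76 lb
Total batch = 502.0 lb; LOI loss = 2.058 lb

Intermediates appear rounded off to 4 significant figures within the worked lines — all internal work runs at exact precision through every step; every reported figure is rounded once only — derived quantities, including net glass mass, totals, the yield, five oxide percentages, ignition loss, are computed starting from the weights for 500.0 lb of glass at exact precision, as set out in the problem or the answer.
Target oxide masses per 500.0 lb fused product:
  ZnO: 18.57% × 500.0 = 92.85 lb
  PbO: 9.561% × 500.0 = 47.80 lb
  SiO2: 60.57% × 500.0 = 302.8 lb
  Al2O3: 7.852% × 500.0 = 39.26 lb
  ZrO2: 3.450% × 500.0 = 17.25 lb
Checking each oxide sum with the batch weights as given, versus the basis set out (sums match the target masses given rounding of the digits):
  ZnO: 93.04·0.9980 = 92.85 lb (target 92.85 lb)
  PbO: 48.91·0.9775 = 47.81 lb (target 47.80 lb)
  SiO2: 295.8·0.9950 + 25.76·0.3294 = 302.8 lb (target 302.8 lb)
  Al2O3: 295.8·0.003000 + 38.53·0.9960 = 39.26 lb (target 39.26 lb)
  ZrO2: 25.76·0.6696 = 17.25 lb (target 17.25 lb)
Auditing the glass mass value: batch total minus LOI = 500.0 lb (oxide target masses add up to 500.0 lb; basis as stated: 500.0 lb — a pure rounding effect).
Adding the batch up: Σ batch = 502.0 lb; ignition loss, Σ(batch × LOI) = 2.058 lb; glass ÷ batch gives a yield of 99.59%.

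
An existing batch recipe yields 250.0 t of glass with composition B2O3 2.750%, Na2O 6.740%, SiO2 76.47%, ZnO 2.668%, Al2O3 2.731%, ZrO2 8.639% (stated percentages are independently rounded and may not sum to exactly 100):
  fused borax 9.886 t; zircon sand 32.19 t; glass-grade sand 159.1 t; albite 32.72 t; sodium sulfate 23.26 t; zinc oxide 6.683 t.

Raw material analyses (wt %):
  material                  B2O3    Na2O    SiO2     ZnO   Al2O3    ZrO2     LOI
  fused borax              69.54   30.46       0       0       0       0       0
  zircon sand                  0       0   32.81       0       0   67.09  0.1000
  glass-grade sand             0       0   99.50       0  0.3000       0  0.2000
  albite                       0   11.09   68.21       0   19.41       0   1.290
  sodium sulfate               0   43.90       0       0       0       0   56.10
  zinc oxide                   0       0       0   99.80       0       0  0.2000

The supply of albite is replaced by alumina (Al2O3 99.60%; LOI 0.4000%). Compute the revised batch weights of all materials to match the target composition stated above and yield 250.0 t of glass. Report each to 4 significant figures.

The working math keeps full float precision at all times; the intermediate values are printed with 4-significant-figure rounding in the working. Each reported number includes exactly one rounding — derived quantities (LOI, six oxide percentages, the yield, totals, glass mass) are re-derived at full float precision using the weight values for 250.0 t of glass as given in question or answer.
Per-oxide target masses for 250.0 t glass:
  B2O3: 2.750% × 250.0 = 6.875 t
  Na2O: 6.740% × 250.0 = 16.85 t
  SiO2: 76.47% × 250.0 = 191.2 t
  ZnO: 2.668% × 250.0 = 6.670 t
  Al2O3: 2.731% × 250.0 = 6.828 t
  ZrO2: 8.639% × 250.0 = 21.60 t
Mass-balance tally per oxide from the weights as reported, versus the basis set out (each sum matches its target mass net of answer rounding effects):
  B2O3: 9.886·0.6954 = 6.875 t (target 6.875 t)
  Na2O: 9.886·0.3046 + 31.52·0.4390 = 16.85 t (target 16.85 t)
  SiO2: 32.19·0.3281 + 181.5·0.9950 = 191.2 t (target 191.2 t)
  ZnO: 6.683·0.9980 = 6.670 t (target 6.670 t)
  Al2O3: 181.5·0.003000 + 6.308·0.9960 = 6.827 t (target 6.828 t)
  ZrO2: 32.19·0.6709 = 21.60 t (target 21.60 t)
Glass-mass sanity pass: Σ batch − LOI loss = 250.0 t (oxide target masses add up to 250.0 t; against the stated basis, 250.0 t — deltas are rounding alone).
Batch grand total — Σ batch = 268.1 t; Σ batch·LOI gives LOI loss = 18.12 t; yield, glass over the total, = 93.24%.

Revised batch per 250.0 t glass:
  fused borax: 9.886 t
  zircon sand: 32.19 t
  glass-grade sand: 181.5 t
  alumina: 6.308 t
  sodium sulfate: 31.52 t
  zinc oxide: 6.683 t
Total batch = 268.1 t; LOI loss = 18.12 t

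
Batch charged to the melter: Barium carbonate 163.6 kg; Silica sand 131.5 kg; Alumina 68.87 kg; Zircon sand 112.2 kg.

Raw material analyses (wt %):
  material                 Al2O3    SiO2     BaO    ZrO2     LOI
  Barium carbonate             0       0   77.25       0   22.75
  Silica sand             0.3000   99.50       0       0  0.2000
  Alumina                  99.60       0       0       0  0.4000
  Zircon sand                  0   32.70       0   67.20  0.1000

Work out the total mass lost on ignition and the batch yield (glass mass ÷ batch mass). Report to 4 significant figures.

LOI loss = 37.87 kg; glass = 438.3 kg; yield = 92.05%

Working values appear with 4-significant-figure rounding alongside each step — exact precision is carried at every stage — a single rounding yields each reported result. Derived quantities, which include the four compositions, the yield, LOI, the totals, glass mass, are recomputed in full precision, as set out in the problem or the answer, from the weighed amounts for 438.3 kg of glass.
Per-material ignition loss:
  Barium carbonate: 163.6 × 0.2275 = 37.22 kg
  Silica sand: 131.5 × 0.002000 = 0.2630 kg
  Alumina: 68.87 × 0.004000 = 0.2755 kg
  Zircon sand: 112.2 × 0.001000 = 0.1122 kg
Total LOI = 37.87 kg
Glass = batch − LOI = 476.2 − 37.87 = 438.3 kg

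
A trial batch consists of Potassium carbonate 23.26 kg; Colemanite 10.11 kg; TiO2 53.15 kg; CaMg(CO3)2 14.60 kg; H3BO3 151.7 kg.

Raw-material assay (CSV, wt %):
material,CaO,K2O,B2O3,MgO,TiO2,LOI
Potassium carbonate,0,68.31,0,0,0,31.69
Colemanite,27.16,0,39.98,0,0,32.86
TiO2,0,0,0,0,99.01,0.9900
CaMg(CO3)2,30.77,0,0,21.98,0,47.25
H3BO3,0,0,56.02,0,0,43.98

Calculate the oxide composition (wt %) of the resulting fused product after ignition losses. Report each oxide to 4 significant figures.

The intermediate values appear (rounded to 4 significant digits) in the working. All arithmetic holds full precision all the way through; each reported value takes just one rounding. Derived quantities are computed from the weighed amounts at 168.0 kg of glass in exact precision (five oxide percentages, net glass mass, the yield, ignition loss, totals), as given in question or answer.
What the batch supplies per oxide:
  CaO: 10.11·0.2716 + 14.60·0.3077 = 7.238 kg
  K2O: 23.26·0.6831 = 15.89 kg
  B2O3: 10.11·0.3998 + 151.7·0.5602 = 89.02 kg
  MgO: 14.60·0.2198 = 3.209 kg
  TiO2: 53.15·0.9901 = 52.62 kg
LOI: 23.26·0.3169 + 10.11·0.3286 + 53.15·0.009900 + 14.60·0.4725 + 151.7·0.4398 = 84.84 kg
Resulting glass, batch − LOI: 252.8 − 84.84 = 168.0 kg (matching Σ of the oxides)
wt % = 100 × oxide mass / glass mass

Glass mass = 168.0 kg (batch 252.8 − LOI 84.84).
Composition: CaO 4.309%, K2O 9.459%, B2O3 53.00%, MgO 1.910%, TiO2 31.33%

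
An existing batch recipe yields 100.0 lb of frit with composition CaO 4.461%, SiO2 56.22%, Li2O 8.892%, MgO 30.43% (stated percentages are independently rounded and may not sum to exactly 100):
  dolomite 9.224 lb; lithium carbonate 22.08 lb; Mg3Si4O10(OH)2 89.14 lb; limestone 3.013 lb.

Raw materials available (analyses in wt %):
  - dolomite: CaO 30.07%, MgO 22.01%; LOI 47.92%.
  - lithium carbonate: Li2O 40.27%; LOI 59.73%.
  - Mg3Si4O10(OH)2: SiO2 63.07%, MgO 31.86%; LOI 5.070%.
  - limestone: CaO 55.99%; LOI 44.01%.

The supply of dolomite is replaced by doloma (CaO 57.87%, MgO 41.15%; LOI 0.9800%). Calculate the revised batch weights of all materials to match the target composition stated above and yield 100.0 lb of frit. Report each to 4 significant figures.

The intermediate values appear (rounded to 4 significant figures) at each printed step; the working math keeps full float precision from first step to last. Every reported result receives exactly one rounding — the derived quantities (net glass mass, the totals, ignition loss, the yield, four oxide percentages) are recomputed from the weighed amounts per 100.0 lb of glass at exact precision as they appear in the problem or answer text.
Per-oxide target masses for 100.0 lb frit:
  CaO: 4.461% × 100.0 = 4.461 lb
  SiO2: 56.22% × 100.0 = 56.22 lb
  Li2O: 8.892% × 100.0 = 8.892 lb
  MgO: 30.43% × 100.0 = 30.43 lb
Verifying the oxide balance working from each reported weight, versus the basis set out (summed amounts equal target values up to rounding of the answer):
  CaO: 4.934·0.5787 + 2.868·0.5599 = 4.461 lb (target 4.461 lb)
  SiO2: 89.14·0.6307 = 56.22 lb (target 56.22 lb)
  Li2O: 22.08·0.4027 = 8.892 lb (target 8.892 lb)
  MgO: 4.934·0.4115 + 89.14·0.3186 = 30.43 lb (target 30.43 lb)
Auditing the glass mass value: batch Σ − ignition loss = 100.0 lb (targets for the oxides total 100.0 lb; stated basis 100.0 lb — gaps are rounding artifacts).
Total batch = Σ batch = 119.0 lb; loss to ignition Σ batch·LOI = 19.02 lb; the yield ratio, glass ÷ batch: 84.02%.

Revised batch per 100.0 lb frit:
  doloma: 4.934 lb
  lithium carbonate: 22.08 lb
  Mg3Si4O10(OH)2: 89.14 lb
  limestone: 2.868 lb
Total batch = 119.0 lb; LOI loss = 19.02 lb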